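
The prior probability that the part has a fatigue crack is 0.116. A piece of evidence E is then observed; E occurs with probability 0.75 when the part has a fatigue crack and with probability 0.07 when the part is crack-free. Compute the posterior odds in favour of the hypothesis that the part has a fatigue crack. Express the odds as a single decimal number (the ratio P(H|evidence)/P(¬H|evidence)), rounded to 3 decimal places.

Prior odds = 0.116/(1−0.116) = 0.13122.
Likelihood ratio for E = 0.75/0.07 = 10.714.
Posterior odds = prior odds × LR = 1.4059.

Posterior odds ≈ 1.406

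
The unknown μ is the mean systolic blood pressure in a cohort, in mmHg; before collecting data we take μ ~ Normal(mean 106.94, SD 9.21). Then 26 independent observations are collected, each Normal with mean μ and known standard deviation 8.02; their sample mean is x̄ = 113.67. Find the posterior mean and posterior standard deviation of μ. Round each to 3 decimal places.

Posterior mean ≈ 113.479; posterior SD ≈ 1.550

With known σ, the Normal prior is conjugate. Weight on the data is w = (n/σ²)/(n/σ² + 1/τ₀²) = 0.404226/(0.404226+0.0117891) = 0.97166.
Posterior mean = w·x̄ + (1−w)·μ₀ = 0.97166·113.67 + 0.028338·106.94 = 113.479. Posterior variance = 1/(0.404226+0.0117891) = 2.40376, so SD = 1.550.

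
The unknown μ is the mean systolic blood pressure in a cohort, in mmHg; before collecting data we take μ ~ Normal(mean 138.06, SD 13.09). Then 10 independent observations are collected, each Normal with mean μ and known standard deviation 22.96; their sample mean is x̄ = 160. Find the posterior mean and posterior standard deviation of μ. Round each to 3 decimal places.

With known σ, the Normal prior is conjugate. Weight on the data is w = (n/σ²)/(n/σ² + 1/τ₀²) = 0.0189695/(0.0189695+0.00583607) = 0.76473.
Posterior mean = w·x̄ + (1−w)·μ₀ = 0.76473·160 + 0.23527·138.06 = 154.838. Posterior variance = 1/(0.0189695+0.00583607) = 40.3135, so SD = 6.349.

Posterior mean ≈ 154.838; posterior SD ≈ 6.349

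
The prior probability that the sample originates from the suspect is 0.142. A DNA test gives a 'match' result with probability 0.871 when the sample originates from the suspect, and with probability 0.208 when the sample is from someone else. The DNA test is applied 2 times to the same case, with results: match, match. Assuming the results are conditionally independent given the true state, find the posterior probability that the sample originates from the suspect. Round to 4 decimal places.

Posterior P(H) ≈ 0.7437

With H the event that the sample originates from the suspect, the joint likelihood of the observed sequence is P(data|H) = 0.871·0.871 = 0.75864 and P(data|¬H) = 0.208·0.208 = 0.043264.
Bayes: P(H|data) = 0.142·0.75864 / (0.142·0.75864 + 0.858·0.043264) = 0.10773/0.14485 = 0.7437.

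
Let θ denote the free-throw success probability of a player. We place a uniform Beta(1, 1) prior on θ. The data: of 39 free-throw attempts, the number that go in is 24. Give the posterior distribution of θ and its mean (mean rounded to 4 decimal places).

Observing 24 successes and 15 failures updates Beta(1, 1) by adding the success and failure counts to the two shape parameters: α = 1+24 = 25, β = 1+15 = 16.
Posterior mean = α/(α+β) = 25/41 = 0.6098.

Posterior: Beta(25, 16); mean ≈ 0.6098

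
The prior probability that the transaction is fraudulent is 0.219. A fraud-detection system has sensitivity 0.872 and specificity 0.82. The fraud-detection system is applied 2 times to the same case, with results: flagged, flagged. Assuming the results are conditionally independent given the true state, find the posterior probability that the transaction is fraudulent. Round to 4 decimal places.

Posterior P(H) ≈ 0.8681

Let H be the event that the transaction is fraudulent; start with P(H) = 0.219. P('flagged'|H) = 0.872, P('flagged'|¬H) = 0.18.
Update on result 1 ('flagged'): P(H) ← 0.872·0.2190 / (0.872·0.2190 + 0.18·0.7810) = 0.19097/0.33155 = 0.5760.
Update on result 2 ('flagged'): P(H) ← 0.872·0.5760 / (0.872·0.5760 + 0.18·0.4240) = 0.50226/0.57858 = 0.8681.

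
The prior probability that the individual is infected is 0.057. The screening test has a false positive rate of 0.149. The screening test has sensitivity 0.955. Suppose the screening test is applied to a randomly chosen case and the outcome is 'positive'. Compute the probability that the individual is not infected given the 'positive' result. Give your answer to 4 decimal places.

P(¬H | E) ≈ 0.7208

Write H for 'the individual is infected'. Prior odds H:¬H = 0.057/0.943 = 0.060445. For the 'positive' outcome, the likelihood ratio is 0.955/0.149 = 6.4094.
Posterior odds = 0.060445 × 6.4094 = 0.38742, so P(H|E) = 0.38742/(1+0.38742) = 0.2792. Then P(¬H|E) = 1 − 0.2792 = 0.7208.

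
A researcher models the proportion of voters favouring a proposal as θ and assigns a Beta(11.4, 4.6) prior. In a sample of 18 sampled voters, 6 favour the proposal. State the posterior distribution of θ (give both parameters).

Posterior: Beta(17.4, 16.6)

The binomial likelihood is conjugate to the Beta prior: with 6 successes and 12 failures, the posterior is Beta(11.4+6, 4.6+12) = Beta(17.4, 16.6).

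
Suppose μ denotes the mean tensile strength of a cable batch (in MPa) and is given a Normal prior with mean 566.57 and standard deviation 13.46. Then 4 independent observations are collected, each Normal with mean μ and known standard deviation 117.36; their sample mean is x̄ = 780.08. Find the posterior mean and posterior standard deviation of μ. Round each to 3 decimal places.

Posterior mean ≈ 577.242; posterior SD ≈ 13.119

Prior precision 1/τ₀² = 1/13.46² = 0.00551963; data precision n/σ² = 4/117.36² = 0.00029042.
Posterior precision = 0.00551963 + 0.00029042 = 0.00581004, giving posterior SD = 1/√0.00581004 = 13.119.
Posterior mean = (0.00551963·566.57 + 0.00029042·780.08) / 0.00581004 = 577.242.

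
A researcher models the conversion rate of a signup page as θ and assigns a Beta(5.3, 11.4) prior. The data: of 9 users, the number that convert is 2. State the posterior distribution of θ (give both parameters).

The binomial likelihood is conjugate to the Beta prior: with 2 successes and 7 failures, the posterior is Beta(5.3+2, 11.4+7) = Beta(7.3, 18.4).

Posterior: Beta(7.3, 18.4)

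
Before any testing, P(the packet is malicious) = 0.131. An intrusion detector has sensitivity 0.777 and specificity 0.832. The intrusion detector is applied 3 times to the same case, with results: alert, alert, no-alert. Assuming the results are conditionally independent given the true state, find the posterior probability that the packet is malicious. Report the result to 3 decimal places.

Posterior P(H) ≈ 0.464

With H the event that the packet is malicious, the joint likelihood of the observed sequence is P(data|H) = 0.777·0.777·0.223 = 0.13463 and P(data|¬H) = 0.168·0.168·0.832 = 0.023482.
Bayes: P(H|data) = 0.131·0.13463 / (0.131·0.13463 + 0.869·0.023482) = 0.017637/0.038043 = 0.4636.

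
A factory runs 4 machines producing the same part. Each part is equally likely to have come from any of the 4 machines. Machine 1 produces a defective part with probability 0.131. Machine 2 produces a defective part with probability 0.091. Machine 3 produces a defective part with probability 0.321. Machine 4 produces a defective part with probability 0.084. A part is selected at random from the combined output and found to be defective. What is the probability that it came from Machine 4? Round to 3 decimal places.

Posterior probability ≈ 0.134

Tabulate prior·likelihood by source: [1] prior 0.25, lik 0.131, product 0.03275; [2] prior 0.25, lik 0.091, product 0.02275; [3] prior 0.25, lik 0.321, product 0.08025; [4] prior 0.25, lik 0.084, product 0.02100.
Normalizing constant = 0.15675; the posterior for Machine 4 is its product over the sum, 0.02100/0.15675 = 0.134.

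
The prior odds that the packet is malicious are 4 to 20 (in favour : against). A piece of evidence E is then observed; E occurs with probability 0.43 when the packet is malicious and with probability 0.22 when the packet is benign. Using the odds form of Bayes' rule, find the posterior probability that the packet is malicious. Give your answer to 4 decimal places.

Prior odds = 4/20 = 0.20000. In log-odds, ln(0.20000) = -1.6094.
Add log likelihood ratio: ln(1.9545) = 0.67016.
Posterior log-odds = -0.93928, so posterior odds = exp(-0.93928) = 0.39091. Converting, P(H|E) = 0.39091/1.3909 = 0.2810.

Posterior probability ≈ 0.2810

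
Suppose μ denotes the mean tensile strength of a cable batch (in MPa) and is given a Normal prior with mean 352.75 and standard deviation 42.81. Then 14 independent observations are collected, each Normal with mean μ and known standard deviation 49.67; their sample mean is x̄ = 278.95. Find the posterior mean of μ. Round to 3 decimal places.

Posterior mean ≈ 285.424

Prior precision 1/τ₀² = 1/42.81² = 0.00054564; data precision n/σ² = 14/49.67² = 0.00567466.
Posterior precision = 0.00054564 + 0.00567466 = 0.00622030.
Posterior mean = (0.00054564·352.75 + 0.00567466·278.95) / 0.00622030 = 285.424.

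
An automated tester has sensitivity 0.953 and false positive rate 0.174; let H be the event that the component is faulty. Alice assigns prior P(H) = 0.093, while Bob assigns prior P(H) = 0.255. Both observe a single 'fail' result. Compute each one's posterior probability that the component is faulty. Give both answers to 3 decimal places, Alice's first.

P('+'|H) = 0.953, P('+'|¬H) = 0.174.
Alice: numerator 0.953·0.093 = 0.088629; evidence = 0.088629+0.174·0.907 = 0.24645; posterior = 0.360.
Bob: numerator 0.953·0.255 = 0.24301; evidence = 0.24301+0.174·0.745 = 0.37265; posterior = 0.652.

Alice: 0.360; Bob: 0.652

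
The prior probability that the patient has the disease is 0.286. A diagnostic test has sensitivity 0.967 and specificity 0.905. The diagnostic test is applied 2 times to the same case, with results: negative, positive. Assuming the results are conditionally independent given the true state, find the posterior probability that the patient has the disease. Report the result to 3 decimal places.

Posterior P(H) ≈ 0.129

With H the event that the patient has the disease, the joint likelihood of the observed sequence is P(data|H) = 0.033·0.967 = 0.031911 and P(data|¬H) = 0.905·0.095 = 0.085975.
Bayes: P(H|data) = 0.286·0.031911 / (0.286·0.031911 + 0.714·0.085975) = 0.0091265/0.070513 = 0.1294.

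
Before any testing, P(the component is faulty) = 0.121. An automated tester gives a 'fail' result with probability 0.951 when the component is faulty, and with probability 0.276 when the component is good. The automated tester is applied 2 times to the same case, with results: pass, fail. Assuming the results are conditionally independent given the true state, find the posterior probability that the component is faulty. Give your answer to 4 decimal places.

Posterior P(H) ≈ 0.0311

Let H be the event that the component is faulty; start with P(H) = 0.121. P('fail'|H) = 0.951, P('fail'|¬H) = 0.276.
Update on result 1 ('pass'): P(H) ← 0.049·0.1210 / (0.049·0.1210 + 0.724·0.8790) = 0.0059290/0.64232 = 0.0092.
Update on result 2 ('fail'): P(H) ← 0.951·0.0092 / (0.951·0.0092 + 0.276·0.9908) = 0.0087782/0.28223 = 0.0311.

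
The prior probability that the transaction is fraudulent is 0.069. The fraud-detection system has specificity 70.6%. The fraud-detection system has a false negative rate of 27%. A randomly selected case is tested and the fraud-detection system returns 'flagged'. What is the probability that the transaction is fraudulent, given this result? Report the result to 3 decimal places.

Write H for 'the transaction is fraudulent'. Prior odds H:¬H = 0.069/0.931 = 0.074114. For the 'flagged' outcome, the likelihood ratio is 0.73/0.294 = 2.4830.
Posterior odds = 0.074114 × 2.4830 = 0.18402, so P(H|E) = 0.18402/(1+0.18402) = 0.155.

P(H | E) ≈ 0.155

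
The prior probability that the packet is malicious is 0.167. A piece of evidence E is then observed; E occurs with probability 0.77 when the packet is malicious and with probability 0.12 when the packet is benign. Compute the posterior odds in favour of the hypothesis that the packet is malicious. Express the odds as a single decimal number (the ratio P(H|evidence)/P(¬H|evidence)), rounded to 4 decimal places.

Prior odds = 0.167/(1−0.167) = 0.20048. In log-odds, ln(0.20048) = -1.6070.
Add log likelihood ratio: ln(6.4167) = 1.8589.
Posterior log-odds = 0.25186, so posterior odds = exp(0.25186) = 1.2864.

Posterior odds ≈ 1.2864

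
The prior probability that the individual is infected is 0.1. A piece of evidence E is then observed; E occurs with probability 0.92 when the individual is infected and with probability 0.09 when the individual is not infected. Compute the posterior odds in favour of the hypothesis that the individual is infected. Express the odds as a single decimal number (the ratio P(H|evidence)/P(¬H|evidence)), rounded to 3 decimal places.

Posterior odds ≈ 1.136

Prior odds = 0.1/(1−0.1) = 0.11111. In log-odds, ln(0.11111) = -2.1972.
Add log likelihood ratio: ln(10.222) = 2.3246.
Posterior log-odds = 0.12734, so posterior odds = exp(0.12734) = 1.1358.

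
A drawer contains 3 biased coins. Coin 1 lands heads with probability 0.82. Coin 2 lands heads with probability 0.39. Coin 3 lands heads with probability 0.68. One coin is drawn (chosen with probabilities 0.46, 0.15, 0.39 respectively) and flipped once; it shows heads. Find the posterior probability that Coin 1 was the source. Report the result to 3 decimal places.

Tabulate prior·likelihood by source: [1] prior 0.46, lik 0.82, product 0.3772; [2] prior 0.15, lik 0.39, product 0.05850; [3] prior 0.39, lik 0.68, product 0.2652.
Normalizing constant = 0.70090; the posterior for Coin 1 is its product over the sum, 0.3772/0.70090 = 0.538.

Posterior probability ≈ 0.538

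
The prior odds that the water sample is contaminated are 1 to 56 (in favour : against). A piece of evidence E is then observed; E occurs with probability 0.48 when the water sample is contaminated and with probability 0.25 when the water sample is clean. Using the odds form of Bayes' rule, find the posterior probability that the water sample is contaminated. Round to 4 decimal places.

Posterior probability ≈ 0.0331

Prior odds = 1/56 = 0.017857. In log-odds, ln(0.017857) = -4.0254.
Add log likelihood ratio: ln(1.9200) = 0.65233.
Posterior log-odds = -3.3730, so posterior odds = exp(-3.3730) = 0.034286. Converting, P(H|E) = 0.034286/1.0343 = 0.0331.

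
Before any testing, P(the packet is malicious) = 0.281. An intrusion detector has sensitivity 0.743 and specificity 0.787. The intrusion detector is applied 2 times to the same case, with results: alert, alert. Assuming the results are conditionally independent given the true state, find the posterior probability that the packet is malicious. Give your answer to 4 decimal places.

Posterior P(H) ≈ 0.8263

With H the event that the packet is malicious, the joint likelihood of the observed sequence is P(data|H) = 0.743·0.743 = 0.55205 and P(data|¬H) = 0.213·0.213 = 0.045369.
Bayes: P(H|data) = 0.281·0.55205 / (0.281·0.55205 + 0.719·0.045369) = 0.15513/0.18775 = 0.8263.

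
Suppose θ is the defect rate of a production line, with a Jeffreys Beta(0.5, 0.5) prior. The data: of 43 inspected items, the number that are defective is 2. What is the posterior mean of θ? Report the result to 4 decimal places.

Observing 2 successes and 41 failures updates Beta(0.5, 0.5) by adding the success and failure counts to the two shape parameters: α = 0.5+2 = 2.5, β = 0.5+41 = 41.5.
E[θ | data] = 2.5/(2.5+41.5) = 0.0568.

Posterior mean ≈ 0.0568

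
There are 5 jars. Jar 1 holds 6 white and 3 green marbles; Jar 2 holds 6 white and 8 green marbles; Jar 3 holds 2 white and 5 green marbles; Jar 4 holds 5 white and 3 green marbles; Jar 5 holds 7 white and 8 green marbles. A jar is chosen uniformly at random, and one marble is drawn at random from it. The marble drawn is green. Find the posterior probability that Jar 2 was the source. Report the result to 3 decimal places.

P(green|Jar 1) = 0.3333; P(green|Jar 2) = 0.5714; P(green|Jar 3) = 0.7143; P(green|Jar 4) = 0.375; P(green|Jar 5) = 0.5333.
Prior × likelihood for each source: 0.2·0.3333=0.06667, 0.2·0.5714=0.1143, 0.2·0.7143=0.1429, 0.2·0.375=0.07500, 0.2·0.5333=0.1067. Summing gives P(green) = 0.50548.
P(Jar 2 | green) = 0.1143 / 0.50548 = 0.226.

Posterior probability ≈ 0.226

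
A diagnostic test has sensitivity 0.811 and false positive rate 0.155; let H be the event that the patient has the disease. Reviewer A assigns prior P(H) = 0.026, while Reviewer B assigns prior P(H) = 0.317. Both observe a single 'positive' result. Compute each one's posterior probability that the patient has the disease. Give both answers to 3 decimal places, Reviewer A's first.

Reviewer A: 0.123; Reviewer B: 0.708

P('+'|H) = 0.811, P('+'|¬H) = 0.155.
Reviewer A: numerator 0.811·0.026 = 0.021086; evidence = 0.021086+0.155·0.974 = 0.17206; posterior = 0.123.
Reviewer B: numerator 0.811·0.317 = 0.25709; evidence = 0.25709+0.155·0.683 = 0.36295; posterior = 0.708.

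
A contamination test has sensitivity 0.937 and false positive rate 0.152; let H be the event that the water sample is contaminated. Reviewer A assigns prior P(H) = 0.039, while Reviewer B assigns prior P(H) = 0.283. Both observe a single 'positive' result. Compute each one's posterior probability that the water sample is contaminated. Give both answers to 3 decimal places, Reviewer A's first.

Reviewer A: 0.200; Reviewer B: 0.709

P('+'|H) = 0.937, P('+'|¬H) = 0.152.
Reviewer A: numerator 0.937·0.039 = 0.036543; evidence = 0.036543+0.152·0.961 = 0.18261; posterior = 0.200.
Reviewer B: numerator 0.937·0.283 = 0.26517; evidence = 0.26517+0.152·0.717 = 0.37416; posterior = 0.709.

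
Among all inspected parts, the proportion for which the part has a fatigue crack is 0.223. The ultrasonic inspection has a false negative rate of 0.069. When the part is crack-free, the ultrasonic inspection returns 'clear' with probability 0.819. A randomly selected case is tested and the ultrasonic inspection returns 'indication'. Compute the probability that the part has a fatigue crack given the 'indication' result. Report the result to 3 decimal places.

P(H | E) ≈ 0.596

Write H for 'the part has a fatigue crack'. Prior odds H:¬H = 0.223/0.777 = 0.28700. For the 'indication' outcome, the likelihood ratio is 0.931/0.181 = 5.1436.
Posterior odds = 0.28700 × 5.1436 = 1.4762, so P(H|E) = 1.4762/(1+1.4762) = 0.596.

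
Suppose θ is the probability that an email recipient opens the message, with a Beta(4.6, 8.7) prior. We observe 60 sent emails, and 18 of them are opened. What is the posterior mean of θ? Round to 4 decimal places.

Posterior mean ≈ 0.3083

Observing 18 successes and 42 failures updates Beta(4.6, 8.7) by adding the success and failure counts to the two shape parameters: α = 4.6+18 = 22.6, β = 8.7+42 = 50.7.
E[θ | data] = 22.6/(22.6+50.7) = 0.3083.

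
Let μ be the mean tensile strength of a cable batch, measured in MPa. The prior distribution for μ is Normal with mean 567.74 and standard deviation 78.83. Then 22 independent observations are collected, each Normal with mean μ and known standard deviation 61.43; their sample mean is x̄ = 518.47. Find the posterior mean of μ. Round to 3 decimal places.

With known σ, the Normal prior is conjugate. Weight on the data is w = (n/σ²)/(n/σ² + 1/τ₀²) = 0.00582991/(0.00582991+0.00016092) = 0.97314.
Posterior mean = w·x̄ + (1−w)·μ₀ = 0.97314·518.47 + 0.026861·567.74 = 519.793.

Posterior mean ≈ 519.793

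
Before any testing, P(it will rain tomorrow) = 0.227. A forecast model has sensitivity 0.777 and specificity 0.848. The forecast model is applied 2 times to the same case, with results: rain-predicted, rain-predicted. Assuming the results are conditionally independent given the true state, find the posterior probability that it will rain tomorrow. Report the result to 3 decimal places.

Posterior P(H) ≈ 0.885

With H the event that it will rain tomorrow, the joint likelihood of the observed sequence is P(data|H) = 0.777·0.777 = 0.60373 and P(data|¬H) = 0.152·0.152 = 0.023104.
Bayes: P(H|data) = 0.227·0.60373 / (0.227·0.60373 + 0.773·0.023104) = 0.13705/0.15491 = 0.8847.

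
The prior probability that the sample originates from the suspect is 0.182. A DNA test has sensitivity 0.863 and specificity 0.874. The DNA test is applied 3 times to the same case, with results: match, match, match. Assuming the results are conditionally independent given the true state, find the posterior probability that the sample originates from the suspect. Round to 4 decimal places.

With H the event that the sample originates from the suspect, the joint likelihood of the observed sequence is P(data|H) = 0.863·0.863·0.863 = 0.64274 and P(data|¬H) = 0.126·0.126·0.126 = 0.0020004.
Bayes: P(H|data) = 0.182·0.64274 / (0.182·0.64274 + 0.818·0.0020004) = 0.11698/0.11861 = 0.9862.

Posterior P(H) ≈ 0.9862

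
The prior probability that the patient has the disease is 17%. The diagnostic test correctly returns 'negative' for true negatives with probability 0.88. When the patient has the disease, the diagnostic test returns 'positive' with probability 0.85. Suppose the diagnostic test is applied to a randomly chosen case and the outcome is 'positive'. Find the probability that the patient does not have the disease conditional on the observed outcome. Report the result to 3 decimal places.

Write H for 'the patient has the disease'. Prior odds H:¬H = 0.17/0.83 = 0.20482. For the 'positive' outcome, the likelihood ratio is 0.85/0.12 = 7.0833.
Posterior odds = 0.20482 × 7.0833 = 1.4508, so P(H|E) = 1.4508/(1+1.4508) = 0.592. Then P(¬H|E) = 1 − 0.592 = 0.408.

P(¬H | E) ≈ 0.408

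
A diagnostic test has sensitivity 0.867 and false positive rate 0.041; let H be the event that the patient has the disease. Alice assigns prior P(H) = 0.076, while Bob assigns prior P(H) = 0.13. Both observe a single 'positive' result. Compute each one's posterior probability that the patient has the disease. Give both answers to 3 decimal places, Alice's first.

The likelihood ratio for a 'positive' result is 0.867/0.041 = 21.146.
Alice: prior odds 0.076/0.924 = 0.082251; posterior odds 1.7393; posterior probability 0.635.
Bob: prior odds 0.13/0.87 = 0.14943; posterior odds 3.1598; posterior probability 0.760.

Alice: 0.635; Bob: 0.760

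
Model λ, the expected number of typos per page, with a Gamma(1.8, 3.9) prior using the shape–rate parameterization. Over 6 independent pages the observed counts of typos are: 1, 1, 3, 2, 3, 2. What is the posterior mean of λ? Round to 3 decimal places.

Posterior mean ≈ 1.394

Total count ∑xᵢ = 12 over n = 6 pages.
Gamma is conjugate to the Poisson likelihood: posterior is Gamma(shape = 1.8+12 = 13.8, rate = 3.9+6 = 9.9).
E[λ | data] = 13.8/9.9 = 1.394.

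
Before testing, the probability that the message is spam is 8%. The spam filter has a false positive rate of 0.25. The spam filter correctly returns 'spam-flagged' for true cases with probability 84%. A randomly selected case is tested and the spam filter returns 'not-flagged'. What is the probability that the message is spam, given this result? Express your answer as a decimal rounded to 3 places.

P(H | E) ≈ 0.018

Write H for 'the message is spam'. Prior odds H:¬H = 0.08/0.92 = 0.086957. For the 'not-flagged' outcome, the likelihood ratio is 0.16/0.75 = 0.21333.
Posterior odds = 0.086957 × 0.21333 = 0.018551, so P(H|E) = 0.018551/(1+0.018551) = 0.018.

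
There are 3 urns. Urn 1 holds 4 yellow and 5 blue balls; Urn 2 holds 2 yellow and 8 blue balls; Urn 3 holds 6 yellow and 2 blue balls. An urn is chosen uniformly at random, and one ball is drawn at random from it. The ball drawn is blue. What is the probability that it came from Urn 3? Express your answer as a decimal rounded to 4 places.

Posterior probability ≈ 0.1557

Tabulate prior·likelihood by source: [1] prior 0.333333, lik 0.5556, product 0.1852; [2] prior 0.333333, lik 0.8, product 0.2667; [3] prior 0.333333, lik 0.25, product 0.08333.
Normalizing constant = 0.53519; the posterior for Urn 3 is its product over the sum, 0.08333/0.53519 = 0.1557.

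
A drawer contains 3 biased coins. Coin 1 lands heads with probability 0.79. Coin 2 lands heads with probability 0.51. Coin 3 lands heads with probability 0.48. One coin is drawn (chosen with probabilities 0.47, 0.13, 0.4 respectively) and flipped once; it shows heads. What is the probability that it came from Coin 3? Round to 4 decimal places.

Posterior probability ≈ 0.3050

P(heads|C1) = 0.79; P(heads|C2) = 0.51; P(heads|C3) = 0.48.
Prior × likelihood for each source: 0.47·0.79=0.3713, 0.13·0.51=0.06630, 0.4·0.48=0.1920. Summing gives P(heads) = 0.62960.
P(Coin 3 | heads) = 0.1920 / 0.62960 = 0.3050.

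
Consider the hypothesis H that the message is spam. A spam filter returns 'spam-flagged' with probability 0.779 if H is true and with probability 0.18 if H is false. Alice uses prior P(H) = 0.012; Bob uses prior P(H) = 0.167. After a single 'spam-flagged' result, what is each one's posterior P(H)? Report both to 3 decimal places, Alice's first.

P('+'|H) = 0.779, P('+'|¬H) = 0.18.
Alice: numerator 0.779·0.012 = 0.0093480; evidence = 0.0093480+0.18·0.988 = 0.18719; posterior = 0.050.
Bob: numerator 0.779·0.167 = 0.13009; evidence = 0.13009+0.18·0.833 = 0.28003; posterior = 0.465.

Alice: 0.050; Bob: 0.465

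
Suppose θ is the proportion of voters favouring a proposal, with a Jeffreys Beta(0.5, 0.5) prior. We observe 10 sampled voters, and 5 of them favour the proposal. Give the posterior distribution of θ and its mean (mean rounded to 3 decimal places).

Observing 5 successes and 5 failures updates Beta(0.5, 0.5) by adding the success and failure counts to the two shape parameters: α = 0.5+5 = 5.5, β = 0.5+5 = 5.5.
E[θ | data] = 5.5/(5.5+5.5) = 0.500.

Posterior: Beta(5.5, 5.5); mean ≈ 0.500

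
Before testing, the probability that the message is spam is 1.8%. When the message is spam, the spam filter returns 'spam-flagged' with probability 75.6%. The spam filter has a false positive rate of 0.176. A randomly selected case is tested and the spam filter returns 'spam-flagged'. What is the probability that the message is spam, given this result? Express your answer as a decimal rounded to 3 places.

Write H for 'the message is spam'. Prior odds H:¬H = 0.018/0.982 = 0.018330. For the 'spam-flagged' outcome, the likelihood ratio is 0.756/0.176 = 4.2955.
Posterior odds = 0.018330 × 4.2955 = 0.078735, so P(H|E) = 0.078735/(1+0.078735) = 0.073.

P(H | E) ≈ 0.073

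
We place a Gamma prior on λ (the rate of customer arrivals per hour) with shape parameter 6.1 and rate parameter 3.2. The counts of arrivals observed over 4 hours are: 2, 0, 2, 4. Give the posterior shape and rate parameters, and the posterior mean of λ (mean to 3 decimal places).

Posterior: Gamma(shape=14.1, rate=7.2); mean ≈ 1.958

Total count ∑xᵢ = 8 over n = 4 hours.
Gamma is conjugate to the Poisson likelihood: posterior is Gamma(shape = 6.1+8 = 14.1, rate = 3.2+4 = 7.2).
Posterior mean = shape/rate = 14.1/7.2 = 1.958.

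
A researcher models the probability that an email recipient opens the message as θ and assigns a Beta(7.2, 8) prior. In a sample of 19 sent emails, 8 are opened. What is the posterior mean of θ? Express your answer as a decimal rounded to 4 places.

Posterior mean ≈ 0.4444

Observing 8 successes and 11 failures updates Beta(7.2, 8) by adding the success and failure counts to the two shape parameters: α = 7.2+8 = 15.2, β = 8+11 = 19.
Posterior mean = α/(α+β) = 15.2/34.2 = 0.4444.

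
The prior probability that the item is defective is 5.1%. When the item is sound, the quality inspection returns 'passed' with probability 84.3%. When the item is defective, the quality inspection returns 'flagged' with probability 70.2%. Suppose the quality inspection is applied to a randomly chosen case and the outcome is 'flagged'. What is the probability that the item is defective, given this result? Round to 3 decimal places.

P(H | E) ≈ 0.194

Let H be the event that the item is defective. P(H) = 0.051, so P(¬H) = 0.949. With E the 'flagged' result, P(E|H) = 0.702 and P(E|¬H) = 0.157.
P(E) = 0.702·0.051 + 0.157·0.949 = 0.035802 + 0.14899 = 0.18479.
By Bayes' theorem, P(H|E) = 0.035802 / 0.18479 = 0.194.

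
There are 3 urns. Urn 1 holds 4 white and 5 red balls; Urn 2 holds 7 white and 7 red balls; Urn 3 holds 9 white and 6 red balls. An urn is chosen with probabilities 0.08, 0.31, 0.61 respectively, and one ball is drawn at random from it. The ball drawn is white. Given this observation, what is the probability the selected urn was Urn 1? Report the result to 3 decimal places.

P(white|Urn 1) = 0.4444; P(white|Urn 2) = 0.5; P(white|Urn 3) = 0.6.
Prior × likelihood for each source: 0.08·0.4444=0.03556, 0.31·0.5=0.1550, 0.61·0.6=0.3660. Summing gives P(white) = 0.55656.
P(Urn 1 | white) = 0.03556 / 0.55656 = 0.064.

Posterior probability ≈ 0.064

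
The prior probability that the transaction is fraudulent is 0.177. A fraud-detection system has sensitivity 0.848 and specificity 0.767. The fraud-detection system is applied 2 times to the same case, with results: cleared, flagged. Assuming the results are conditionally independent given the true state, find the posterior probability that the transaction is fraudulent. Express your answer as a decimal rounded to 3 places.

Let H be the event that the transaction is fraudulent; start with P(H) = 0.177. P('flagged'|H) = 0.848, P('flagged'|¬H) = 0.233.
Update on result 1 ('cleared'): P(H) ← 0.152·0.1770 / (0.152·0.1770 + 0.767·0.8230) = 0.026904/0.65814 = 0.0409.
Update on result 2 ('flagged'): P(H) ← 0.848·0.0409 / (0.848·0.0409 + 0.233·0.9591) = 0.034665/0.25814 = 0.1343.

Posterior P(H) ≈ 0.134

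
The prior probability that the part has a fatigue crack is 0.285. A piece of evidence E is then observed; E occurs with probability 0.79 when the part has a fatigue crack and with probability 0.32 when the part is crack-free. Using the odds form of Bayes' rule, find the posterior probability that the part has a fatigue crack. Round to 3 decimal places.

Posterior probability ≈ 0.496

Prior odds = 0.285/(1−0.285) = 0.39860.
Likelihood ratio for E = 0.79/0.32 = 2.4688.
Posterior odds = prior odds × LR = 0.98405.
Posterior probability = odds/(1+odds) = 0.98405/1.9840 = 0.496.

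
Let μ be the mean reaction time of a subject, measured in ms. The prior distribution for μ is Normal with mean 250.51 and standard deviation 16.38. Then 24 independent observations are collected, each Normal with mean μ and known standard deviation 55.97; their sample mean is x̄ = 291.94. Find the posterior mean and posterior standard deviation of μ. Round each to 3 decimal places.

Posterior mean ≈ 278.381; posterior SD ≈ 9.371

With known σ, the Normal prior is conjugate. Weight on the data is w = (n/σ²)/(n/σ² + 1/τ₀²) = 0.00766127/(0.00766127+0.00372711) = 0.67273.
Posterior mean = w·x̄ + (1−w)·μ₀ = 0.67273·291.94 + 0.32727·250.51 = 278.381. Posterior variance = 1/(0.00766127+0.00372711) = 87.8088, so SD = 9.371.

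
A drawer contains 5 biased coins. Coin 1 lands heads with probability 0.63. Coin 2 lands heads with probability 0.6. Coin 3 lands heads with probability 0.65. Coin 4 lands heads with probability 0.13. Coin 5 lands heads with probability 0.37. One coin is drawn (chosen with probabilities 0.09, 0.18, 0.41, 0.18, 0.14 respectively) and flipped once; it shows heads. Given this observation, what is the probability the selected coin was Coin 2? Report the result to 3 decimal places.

Posterior probability ≈ 0.213

P(heads|C1) = 0.63; P(heads|C2) = 0.6; P(heads|C3) = 0.65; P(heads|C4) = 0.13; P(heads|C5) = 0.37.
Prior × likelihood for each source: 0.09·0.63=0.05670, 0.18·0.6=0.1080, 0.41·0.65=0.2665, 0.18·0.13=0.02340, 0.14·0.37=0.05180. Summing gives P(heads) = 0.50640.
P(Coin 2 | heads) = 0.1080 / 0.50640 = 0.213.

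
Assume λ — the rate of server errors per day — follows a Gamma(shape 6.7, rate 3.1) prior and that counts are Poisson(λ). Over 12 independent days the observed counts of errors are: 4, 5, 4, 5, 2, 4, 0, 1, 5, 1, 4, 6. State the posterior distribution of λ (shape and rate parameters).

The Poisson likelihood adds the total count to the shape and the number of exposure periods to the rate. Here ∑xᵢ = 41 and n = 12, so shape 6.7→47.7 and rate 3.1→15.1.

Posterior: Gamma(shape=47.7, rate=15.1)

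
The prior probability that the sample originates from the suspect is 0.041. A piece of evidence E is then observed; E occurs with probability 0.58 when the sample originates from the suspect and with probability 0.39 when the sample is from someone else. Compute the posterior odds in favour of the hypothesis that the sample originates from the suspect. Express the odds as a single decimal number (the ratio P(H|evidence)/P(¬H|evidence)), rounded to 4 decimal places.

Posterior odds ≈ 0.0636

Prior odds = 0.041/(1−0.041) = 0.042753.
Likelihood ratio for E = 0.58/0.39 = 1.4872.
Posterior odds = prior odds × LR = 0.063581.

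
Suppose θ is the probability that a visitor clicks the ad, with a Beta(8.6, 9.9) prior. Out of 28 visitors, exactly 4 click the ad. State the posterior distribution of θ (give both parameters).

Observing 4 successes and 24 failures updates Beta(8.6, 9.9) by adding the success and failure counts to the two shape parameters: α = 8.6+4 = 12.6, β = 9.9+24 = 33.9.

Posterior: Beta(12.6, 33.9)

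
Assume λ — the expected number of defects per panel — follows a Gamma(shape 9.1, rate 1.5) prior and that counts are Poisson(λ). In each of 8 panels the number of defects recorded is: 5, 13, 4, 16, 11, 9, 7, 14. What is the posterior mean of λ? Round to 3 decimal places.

Total count ∑xᵢ = 79 over n = 8 panels.
Gamma is conjugate to the Poisson likelihood: posterior is Gamma(shape = 9.1+79 = 88.1, rate = 1.5+8 = 9.5).
Posterior mean = shape/rate = 88.1/9.5 = 9.274.

Posterior mean ≈ 9.274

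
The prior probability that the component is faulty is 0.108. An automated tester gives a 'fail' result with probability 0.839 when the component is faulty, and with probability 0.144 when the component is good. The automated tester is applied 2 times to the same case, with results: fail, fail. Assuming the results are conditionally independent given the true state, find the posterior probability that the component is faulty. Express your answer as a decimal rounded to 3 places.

Posterior P(H) ≈ 0.804

With H the event that the component is faulty, the joint likelihood of the observed sequence is P(data|H) = 0.839·0.839 = 0.70392 and P(data|¬H) = 0.144·0.144 = 0.020736.
Bayes: P(H|data) = 0.108·0.70392 / (0.108·0.70392 + 0.892·0.020736) = 0.076023/0.094520 = 0.8043.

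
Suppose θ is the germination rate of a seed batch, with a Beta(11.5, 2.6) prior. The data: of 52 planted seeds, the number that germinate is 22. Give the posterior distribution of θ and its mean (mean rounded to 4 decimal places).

The binomial likelihood is conjugate to the Beta prior: with 22 successes and 30 failures, the posterior is Beta(11.5+22, 2.6+30) = Beta(33.5, 32.6).
Posterior mean = α/(α+β) = 33.5/66.1 = 0.5068.

Posterior: Beta(33.5, 32.6); mean ≈ 0.5068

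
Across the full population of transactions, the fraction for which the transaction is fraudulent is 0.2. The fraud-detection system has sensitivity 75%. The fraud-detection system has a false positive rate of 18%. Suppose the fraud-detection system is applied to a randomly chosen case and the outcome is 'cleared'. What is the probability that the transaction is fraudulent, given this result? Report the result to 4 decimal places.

Write H for 'the transaction is fraudulent'. Prior odds H:¬H = 0.2/0.8 = 0.25000. For the 'cleared' outcome, the likelihood ratio is 0.25/0.82 = 0.30488.
Posterior odds = 0.25000 × 0.30488 = 0.076220, so P(H|E) = 0.076220/(1+0.076220) = 0.0708.

P(H | E) ≈ 0.0708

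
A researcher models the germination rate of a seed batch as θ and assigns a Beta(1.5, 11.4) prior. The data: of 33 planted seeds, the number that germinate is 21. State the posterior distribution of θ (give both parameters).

The binomial likelihood is conjugate to the Beta prior: with 21 successes and 12 failures, the posterior is Beta(1.5+21, 11.4+12) = Beta(22.5, 23.4).

Posterior: Beta(22.5, 23.4)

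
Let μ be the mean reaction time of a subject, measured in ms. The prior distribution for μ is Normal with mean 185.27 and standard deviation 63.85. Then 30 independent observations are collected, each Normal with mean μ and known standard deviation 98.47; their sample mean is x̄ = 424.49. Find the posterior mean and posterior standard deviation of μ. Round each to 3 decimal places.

Posterior mean ≈ 406.918; posterior SD ≈ 17.305

Prior precision 1/τ₀² = 1/63.85² = 0.00024529; data precision n/σ² = 30/98.47² = 0.00309395.
Posterior precision = 0.00024529 + 0.00309395 = 0.00333924, giving posterior SD = 1/√0.00333924 = 17.305.
Posterior mean = (0.00024529·185.27 + 0.00309395·424.49) / 0.00333924 = 406.918.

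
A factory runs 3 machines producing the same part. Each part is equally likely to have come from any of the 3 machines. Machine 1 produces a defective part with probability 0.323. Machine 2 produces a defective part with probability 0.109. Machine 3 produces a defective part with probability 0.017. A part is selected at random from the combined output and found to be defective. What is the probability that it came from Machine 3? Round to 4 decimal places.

P(defective|M1) = 0.323; P(defective|M2) = 0.109; P(defective|M3) = 0.017.
Prior × likelihood for each source: 0.333333·0.323=0.1077, 0.333333·0.109=0.03633, 0.333333·0.017=0.005667. Summing gives P(defective) = 0.14967.
P(Machine 3 | defective) = 0.005667 / 0.14967 = 0.0379.

Posterior probability ≈ 0.0379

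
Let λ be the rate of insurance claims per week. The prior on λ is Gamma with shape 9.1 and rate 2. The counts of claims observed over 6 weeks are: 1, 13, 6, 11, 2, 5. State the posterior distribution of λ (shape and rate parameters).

Posterior: Gamma(shape=47.1, rate=8)

Total count ∑xᵢ = 38 over n = 6 weeks.
Gamma is conjugate to the Poisson likelihood: posterior is Gamma(shape = 9.1+38 = 47.1, rate = 2+6 = 8).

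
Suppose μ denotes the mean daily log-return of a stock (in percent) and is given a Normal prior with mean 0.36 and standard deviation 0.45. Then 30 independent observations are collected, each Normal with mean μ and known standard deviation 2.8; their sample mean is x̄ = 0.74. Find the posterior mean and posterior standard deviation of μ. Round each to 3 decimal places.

Posterior mean ≈ 0.526; posterior SD ≈ 0.338

Prior precision 1/τ₀² = 1/0.45² = 4.93827; data precision n/σ² = 30/2.8² = 3.82653.
Posterior precision = 4.93827 + 3.82653 = 8.76480, giving posterior SD = 1/√8.76480 = 0.338.
Posterior mean = (4.93827·0.36 + 3.82653·0.74) / 8.76480 = 0.526.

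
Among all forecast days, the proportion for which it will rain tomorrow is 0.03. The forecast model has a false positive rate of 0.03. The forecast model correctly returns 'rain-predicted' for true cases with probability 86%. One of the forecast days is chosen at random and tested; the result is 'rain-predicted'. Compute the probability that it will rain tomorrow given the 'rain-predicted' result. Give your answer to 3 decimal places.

P(H | E) ≈ 0.470

Write H for 'it will rain tomorrow'. Prior odds H:¬H = 0.03/0.97 = 0.030928. For the 'rain-predicted' outcome, the likelihood ratio is 0.86/0.03 = 28.667.
Posterior odds = 0.030928 × 28.667 = 0.88660, so P(H|E) = 0.88660/(1+0.88660) = 0.470.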